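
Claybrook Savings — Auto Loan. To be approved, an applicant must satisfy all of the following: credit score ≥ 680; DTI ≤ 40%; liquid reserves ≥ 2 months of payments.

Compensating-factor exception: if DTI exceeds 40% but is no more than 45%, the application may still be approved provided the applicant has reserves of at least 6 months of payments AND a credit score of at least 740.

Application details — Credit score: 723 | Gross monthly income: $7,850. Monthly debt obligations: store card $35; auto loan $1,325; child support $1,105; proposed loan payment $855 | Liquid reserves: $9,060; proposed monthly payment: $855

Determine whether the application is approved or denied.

Denied

Credit score 723 ≥ 680 (meets base)
Total debts = (35 + 1,325 + 1,105 + 855) = 3,320. DTI: 3,320 ÷ 7,850 = 42.3%, over the 40% base limit.
Reserves: 9,060 ÷ 855 = 10.6 months (meets 2-month minimum)
42.3% falls in the override range (40%–45%), so the compensating-factor test applies.
Override check — reserves: 10.6 mo (ok); score: 723 (below 740).
Override conditions not both satisfied; exception does not apply.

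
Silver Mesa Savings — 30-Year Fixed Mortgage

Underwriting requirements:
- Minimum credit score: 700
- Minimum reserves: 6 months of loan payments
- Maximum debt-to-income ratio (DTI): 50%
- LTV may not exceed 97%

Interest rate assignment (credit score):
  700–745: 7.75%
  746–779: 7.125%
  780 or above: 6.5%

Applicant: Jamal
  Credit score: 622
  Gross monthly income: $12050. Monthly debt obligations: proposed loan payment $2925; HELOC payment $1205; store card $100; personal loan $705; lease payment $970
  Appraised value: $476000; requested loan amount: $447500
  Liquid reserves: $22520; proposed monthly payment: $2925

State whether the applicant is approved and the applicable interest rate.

Credit score 622 < 700 (below minimum)
Total monthly debts = (2,925 + 1,205 + 100 + 705 + 970) = 5,905. DTI: 5,905 ÷ 12,050 = 49%, within the 50% cap
Reserves: 22,520 ÷ 2,925 = 7.7 months (meets 6-month minimum)
LTV = 447,500/476,000 = 94% ≤ 97%
Not all requirements met → denied.

Denied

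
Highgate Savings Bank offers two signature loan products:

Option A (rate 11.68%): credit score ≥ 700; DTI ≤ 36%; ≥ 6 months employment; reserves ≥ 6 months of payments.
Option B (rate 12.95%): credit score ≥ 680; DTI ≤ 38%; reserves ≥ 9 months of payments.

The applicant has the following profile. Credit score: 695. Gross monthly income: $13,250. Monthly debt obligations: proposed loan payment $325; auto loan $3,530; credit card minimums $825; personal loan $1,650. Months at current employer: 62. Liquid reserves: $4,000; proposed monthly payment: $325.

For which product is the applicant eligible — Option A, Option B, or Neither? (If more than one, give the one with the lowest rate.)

Neither

Total debts = (325 + 3,530 + 825 + 1,650) = 6,330; DTI = 6,330/13,250 = 47.8%.
Reserves = 4,000/325 = 12.3 months.
Option A: score 695 < 700; DTI 47.8% > 36%; employment 62 ≥ 6 mo; reserves 12.3 ≥ 6 mo → does not qualify.
Option B: score 695 ≥ 680; DTI 47.8% > 38%; reserves 12.3 ≥ 9 mo → does not qualify.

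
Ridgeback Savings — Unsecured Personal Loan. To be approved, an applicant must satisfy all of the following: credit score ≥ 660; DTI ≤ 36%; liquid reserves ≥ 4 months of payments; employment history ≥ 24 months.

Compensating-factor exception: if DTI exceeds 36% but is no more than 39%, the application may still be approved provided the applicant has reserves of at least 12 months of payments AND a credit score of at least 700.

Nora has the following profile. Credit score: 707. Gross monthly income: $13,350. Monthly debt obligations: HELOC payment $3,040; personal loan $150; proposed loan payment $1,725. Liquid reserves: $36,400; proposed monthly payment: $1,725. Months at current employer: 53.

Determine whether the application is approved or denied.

Credit score 707 ≥ 660 (meets base)
Total debts = (3,040 + 150 + 1,725) = 4,915. DTI = 4,915/13,350 = 36.8% > 36% — standard DTI limit exceeded.
Liquid reserves cover 36,400/1,725 = 21.1 months — ≥ 4 required
Employment 53 ≥ 24 months
36.8% falls in the override range (36%–39%), so the compensating-factor test applies.
Reserves 21.1 ≥ 12 months; credit score 707 ≥ 700.
Both compensating conditions met → exception applies.

Approved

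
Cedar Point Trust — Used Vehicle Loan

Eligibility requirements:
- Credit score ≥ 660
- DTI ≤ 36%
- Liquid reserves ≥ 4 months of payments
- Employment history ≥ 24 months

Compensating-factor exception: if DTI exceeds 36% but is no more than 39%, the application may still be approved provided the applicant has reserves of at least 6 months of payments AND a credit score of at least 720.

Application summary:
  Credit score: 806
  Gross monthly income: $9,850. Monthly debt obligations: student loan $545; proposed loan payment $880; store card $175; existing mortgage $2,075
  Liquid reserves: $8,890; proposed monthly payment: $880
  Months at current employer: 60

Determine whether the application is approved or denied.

Approved

Credit score 806 ≥ 660 (meets base)
Total debts = (545 + 880 + 175 + 2,075) = 3,675. DTI = 3,675/9,850 = 37.3% > 36% — standard DTI limit exceeded.
Reserves: 8,890 ÷ 880 = 10.1 months (meets 4-month minimum)
Employment 60 ≥ 24 months
DTI 37.3% is within the 36%–39% exception band; checking compensating factors.
Reserves 10.1 ≥ 6 months; credit score 806 ≥ 720.
Both compensating conditions met → exception applies.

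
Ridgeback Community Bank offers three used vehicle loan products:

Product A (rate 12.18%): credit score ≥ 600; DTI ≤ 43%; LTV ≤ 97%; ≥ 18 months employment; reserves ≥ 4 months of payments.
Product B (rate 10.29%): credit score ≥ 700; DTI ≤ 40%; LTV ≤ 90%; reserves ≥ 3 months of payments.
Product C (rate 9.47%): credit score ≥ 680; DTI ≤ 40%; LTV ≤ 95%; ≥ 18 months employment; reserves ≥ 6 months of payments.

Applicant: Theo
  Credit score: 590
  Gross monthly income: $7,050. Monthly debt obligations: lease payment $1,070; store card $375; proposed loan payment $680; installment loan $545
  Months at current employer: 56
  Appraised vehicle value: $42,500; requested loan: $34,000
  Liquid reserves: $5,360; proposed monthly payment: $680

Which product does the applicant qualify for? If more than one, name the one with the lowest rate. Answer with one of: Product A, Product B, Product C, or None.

None

Total debts = (1,070 + 375 + 680 + 545) = 2,670; DTI = 2,670/7,050 = 37.9%.
LTV = 34,000/42,500 = 80%.
Reserves = 5,360/680 = 7.9 months.
Product A: score 590 < 600; DTI 37.9% ≤ 43%; LTV 80% ≤ 97%; employment 56 ≥ 18 mo; reserves 7.9 ≥ 4 mo → does not qualify.
Product B: score 590 < 700; DTI 37.9% ≤ 40%; LTV 80% ≤ 90%; reserves 7.9 ≥ 3 mo → does not qualify.
Product C: score 590 < 680; DTI 37.9% ≤ 40%; LTV 80% ≤ 95%; employment 56 ≥ 18 mo; reserves 7.9 ≥ 6 mo → does not qualify.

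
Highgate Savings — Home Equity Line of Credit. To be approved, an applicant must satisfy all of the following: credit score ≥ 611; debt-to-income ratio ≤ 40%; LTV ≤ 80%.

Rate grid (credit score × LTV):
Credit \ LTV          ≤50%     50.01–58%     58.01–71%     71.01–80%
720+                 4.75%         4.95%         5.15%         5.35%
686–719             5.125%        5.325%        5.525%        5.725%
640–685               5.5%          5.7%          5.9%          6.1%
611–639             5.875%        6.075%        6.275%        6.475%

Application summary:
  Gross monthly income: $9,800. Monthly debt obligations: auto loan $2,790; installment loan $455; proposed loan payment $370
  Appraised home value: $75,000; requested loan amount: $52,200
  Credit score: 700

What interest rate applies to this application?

5.525%

Credit score 700 ≥ 611; Total monthly debts = (2,790 + 455 + 370) = 3,615. DTI = 3,615/9,800 = 36.9% ≤ 40%
LTV = 52,200/75,000 = 69.6% ≤ 80%
Score 700 is in the 686–719 band; LTV 69.6% is in the 58.01–71% band → 5.525%.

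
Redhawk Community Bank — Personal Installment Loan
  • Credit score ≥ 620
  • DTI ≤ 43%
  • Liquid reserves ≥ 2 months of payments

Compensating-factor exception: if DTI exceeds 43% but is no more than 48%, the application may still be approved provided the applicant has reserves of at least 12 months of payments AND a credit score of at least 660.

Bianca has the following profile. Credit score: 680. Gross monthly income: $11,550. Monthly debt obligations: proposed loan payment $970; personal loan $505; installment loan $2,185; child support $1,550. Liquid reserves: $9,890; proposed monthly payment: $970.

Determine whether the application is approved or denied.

Credit score 680 ≥ 620 (meets base)
Total debts = (970 + 505 + 2,185 + 1,550) = 5,210. DTI: 5,210 ÷ 11,550 = 45.1%, over the 43% base limit.
Reserves: 9,890 ÷ 970 = 10.2 months (meets 2-month minimum)
DTI 45.1% is within the 43%–48% exception band; checking compensating factors.
Override check — reserves: 10.2 mo (short of 12); score: 680 (ok).
Override conditions not both satisfied; exception does not apply.

Denied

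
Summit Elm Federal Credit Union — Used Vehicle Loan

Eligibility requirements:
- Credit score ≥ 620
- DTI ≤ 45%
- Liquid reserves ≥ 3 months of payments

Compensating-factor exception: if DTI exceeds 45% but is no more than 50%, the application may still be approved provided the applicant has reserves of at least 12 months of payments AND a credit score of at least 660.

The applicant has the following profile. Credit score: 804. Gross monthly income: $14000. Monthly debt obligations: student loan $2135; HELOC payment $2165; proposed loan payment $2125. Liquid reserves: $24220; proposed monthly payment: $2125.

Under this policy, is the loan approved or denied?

Denied

Credit score 804 ≥ 620 (meets base)
Total debts = (2,135 + 2,165 + 2,125) = 6,425. DTI: 6,425 ÷ 14,000 = 45.9%, over the 45% base limit.
Reserves: 24,220 ÷ 2,125 = 11.4 months (meets 3-month minimum)
45.9% falls in the override range (45%–50%), so the compensating-factor test applies.
Override check — reserves: 11.4 mo (short of 12); score: 804 (ok).
Override conditions not both satisfied; exception does not apply.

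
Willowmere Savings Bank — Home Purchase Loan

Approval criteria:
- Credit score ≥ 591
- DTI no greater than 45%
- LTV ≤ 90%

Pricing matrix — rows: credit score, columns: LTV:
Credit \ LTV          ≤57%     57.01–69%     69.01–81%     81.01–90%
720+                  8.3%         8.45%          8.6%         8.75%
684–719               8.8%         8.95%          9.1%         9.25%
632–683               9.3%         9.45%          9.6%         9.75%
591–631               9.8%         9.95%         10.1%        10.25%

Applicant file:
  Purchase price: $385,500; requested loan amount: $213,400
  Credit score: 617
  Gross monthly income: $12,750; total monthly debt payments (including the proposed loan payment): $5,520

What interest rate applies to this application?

9.8%

Credit score 617 ≥ 591; DTI = 5,520/12,750 = 43.3% ≤ 45%
LTV = 213,400/385,500 = 55.4% ≤ 90%
Credit 617 → row 591–631; LTV 55.4% → column ≤57%. Grid cell → 9.8%.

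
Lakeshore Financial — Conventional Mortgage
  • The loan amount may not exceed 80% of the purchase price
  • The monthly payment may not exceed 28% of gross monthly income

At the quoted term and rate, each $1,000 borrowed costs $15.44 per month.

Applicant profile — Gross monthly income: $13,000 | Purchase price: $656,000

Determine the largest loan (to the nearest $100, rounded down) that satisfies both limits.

Payment cap: 28% × $13,000 = $3,640/month.
At $15.44 per $1,000, that supports 3,640/15.44 × 1,000 ≈ $235,751 → $235,700.
LTV cap: 80% × $656,000 = $524,800 → $524,800.
Binding constraint: payment-to-income.

$235,700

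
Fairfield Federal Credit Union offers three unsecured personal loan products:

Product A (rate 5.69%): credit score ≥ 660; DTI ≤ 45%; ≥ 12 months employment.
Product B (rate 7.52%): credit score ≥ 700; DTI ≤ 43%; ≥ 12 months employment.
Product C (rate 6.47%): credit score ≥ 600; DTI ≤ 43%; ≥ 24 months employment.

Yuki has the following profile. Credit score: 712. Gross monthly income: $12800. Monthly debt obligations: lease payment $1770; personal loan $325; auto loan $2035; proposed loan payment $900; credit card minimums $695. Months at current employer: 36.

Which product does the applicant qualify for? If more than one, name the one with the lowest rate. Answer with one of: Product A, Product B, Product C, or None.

Total debts = (1,770 + 325 + 2,035 + 900 + 695) = 5,725; DTI = 5,725/12,800 = 44.7%.
Product A: score 712 ≥ 660; DTI 44.7% ≤ 45%; employment 36 ≥ 12 mo → qualifies.
Product B: score 712 ≥ 700; DTI 44.7% > 43%; employment 36 ≥ 12 mo → does not qualify.
Product C: score 712 ≥ 600; DTI 44.7% > 43%; employment 36 ≥ 24 mo → does not qualify.

Product A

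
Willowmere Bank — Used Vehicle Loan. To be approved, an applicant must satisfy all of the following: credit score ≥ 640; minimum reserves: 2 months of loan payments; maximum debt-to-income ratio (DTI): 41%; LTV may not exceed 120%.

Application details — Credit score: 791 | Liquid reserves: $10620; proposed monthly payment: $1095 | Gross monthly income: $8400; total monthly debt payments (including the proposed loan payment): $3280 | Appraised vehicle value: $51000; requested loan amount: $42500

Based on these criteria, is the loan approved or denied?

Approved

Credit score 791 ≥ 640 (meets)
Reserves = 10,620/1,095 = 9.7 months ≥ 2
Debt-to-income = 3,280/8,400 = 39% — meets 41% limit
Loan-to-value = 42,500/51,000 = 83.3% — pass (120% max)
All criteria satisfied.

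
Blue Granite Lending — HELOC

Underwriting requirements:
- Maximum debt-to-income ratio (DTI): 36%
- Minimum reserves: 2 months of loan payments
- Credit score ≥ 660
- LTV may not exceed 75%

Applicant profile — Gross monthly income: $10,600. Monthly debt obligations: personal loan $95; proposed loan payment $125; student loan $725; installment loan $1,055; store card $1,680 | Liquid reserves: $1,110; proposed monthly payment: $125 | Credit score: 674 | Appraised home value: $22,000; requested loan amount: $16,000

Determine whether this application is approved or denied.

Total monthly debts = (95 + 125 + 725 + 1,055 + 1,680) = 3,680. DTI = 3,680/10,600 = 34.7% ≤ 36%
Reserves = 1,110/125 = 8.9 months ≥ 2
Credit score 674 ≥ 660 (meets)
Loan-to-value = 16,000/22,000 = 72.7% — pass (75% max)
All criteria satisfied.

Approved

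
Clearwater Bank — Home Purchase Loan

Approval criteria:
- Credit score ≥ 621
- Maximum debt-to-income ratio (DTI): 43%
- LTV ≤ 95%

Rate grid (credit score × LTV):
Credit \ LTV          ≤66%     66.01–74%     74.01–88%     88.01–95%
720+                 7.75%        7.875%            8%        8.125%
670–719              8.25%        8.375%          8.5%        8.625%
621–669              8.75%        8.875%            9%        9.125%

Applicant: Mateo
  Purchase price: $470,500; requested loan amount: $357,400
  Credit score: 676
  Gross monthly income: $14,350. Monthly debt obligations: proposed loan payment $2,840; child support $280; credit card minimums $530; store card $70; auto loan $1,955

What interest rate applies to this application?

Credit score 676 ≥ 621; Total monthly debts = (2,840 + 280 + 530 + 70 + 1,955) = 5,675. Debt-to-income = 5,675/14,350 = 39.5% — meets 43% limit
LTV: 357,400 ÷ 470,500 = 76%, within 95% cap
Credit 676 → row 670–719; LTV 76% → column 74.01–88%. Grid cell → 8.5%.

8.5%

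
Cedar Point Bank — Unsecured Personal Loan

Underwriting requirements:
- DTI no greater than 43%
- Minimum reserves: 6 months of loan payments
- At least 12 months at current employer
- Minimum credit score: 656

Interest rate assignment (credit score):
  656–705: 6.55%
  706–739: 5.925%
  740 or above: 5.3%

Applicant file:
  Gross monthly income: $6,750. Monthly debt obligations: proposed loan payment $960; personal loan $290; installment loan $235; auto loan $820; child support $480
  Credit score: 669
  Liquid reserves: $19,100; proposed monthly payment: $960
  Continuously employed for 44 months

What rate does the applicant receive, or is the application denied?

Credit score 669 ≥ 656 (meets minimum)
Employment 44 ≥ 12 months
Reserves = 19,100/960 = 19.9 months ≥ 6
Total monthly debts = (960 + 290 + 235 + 820 + 480) = 2,785. DTI: 2,785 ÷ 6,750 = 41.3%, within the 43% cap
All requirements met. Score 669 falls in the 656–705 tier → 6.55%.

Approved at 6.55%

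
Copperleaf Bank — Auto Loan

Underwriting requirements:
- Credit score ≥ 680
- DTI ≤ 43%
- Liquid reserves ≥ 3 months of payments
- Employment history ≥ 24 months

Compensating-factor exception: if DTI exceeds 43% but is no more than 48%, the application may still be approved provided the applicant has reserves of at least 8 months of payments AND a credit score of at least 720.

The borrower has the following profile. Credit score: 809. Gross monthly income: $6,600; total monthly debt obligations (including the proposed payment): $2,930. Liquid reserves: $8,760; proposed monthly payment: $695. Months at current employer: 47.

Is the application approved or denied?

Credit score 809 ≥ 680 (meets base)
DTI = 2,930/6,600 = 44.4% > 43% — standard DTI limit exceeded.
Reserves: 8,760 ÷ 695 = 12.6 months (meets 3-month minimum)
Employment 47 ≥ 24 months
DTI 44.4% is within the 43%–48% exception band; checking compensating factors.
Reserves 12.6 ≥ 8 months; credit score 809 ≥ 720.
Both override conditions satisfied; DTI exception granted.

Approved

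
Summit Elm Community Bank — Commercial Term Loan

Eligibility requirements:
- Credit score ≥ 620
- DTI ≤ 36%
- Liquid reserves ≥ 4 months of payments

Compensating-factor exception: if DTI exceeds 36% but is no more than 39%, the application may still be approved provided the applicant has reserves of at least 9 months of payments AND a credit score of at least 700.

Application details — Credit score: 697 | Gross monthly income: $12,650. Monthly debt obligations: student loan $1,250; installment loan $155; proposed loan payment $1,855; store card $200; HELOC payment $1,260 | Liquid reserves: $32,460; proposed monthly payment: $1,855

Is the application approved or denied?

Credit score 697 ≥ 620 (meets base)
Total debts = (1,250 + 155 + 1,855 + 200 + 1,260) = 4,720. DTI: 4,720 ÷ 12,650 = 37.3%, over the 36% base limit.
Liquid reserves cover 32,460/1,855 = 17.5 months — ≥ 4 required
DTI 37.3% is within the 36%–39% exception band; checking compensating factors.
Override check — reserves: 17.5 mo (ok); score: 697 (below 700).
Override conditions not both satisfied; exception does not apply.

Denied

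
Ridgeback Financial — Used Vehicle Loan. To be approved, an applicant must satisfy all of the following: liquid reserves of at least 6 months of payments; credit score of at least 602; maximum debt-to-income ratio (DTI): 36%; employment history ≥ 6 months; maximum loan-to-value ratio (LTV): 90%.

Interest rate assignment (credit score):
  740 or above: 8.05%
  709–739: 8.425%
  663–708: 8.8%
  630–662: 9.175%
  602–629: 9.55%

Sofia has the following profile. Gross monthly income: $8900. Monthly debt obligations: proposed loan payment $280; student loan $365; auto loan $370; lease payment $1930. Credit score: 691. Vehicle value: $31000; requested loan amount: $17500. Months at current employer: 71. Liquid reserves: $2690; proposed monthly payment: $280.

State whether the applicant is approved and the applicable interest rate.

Approved at 8.8%

Credit score 691 ≥ 602 (meets minimum)
Employment 71 ≥ 6 months
Total monthly debts = (280 + 365 + 370 + 1,930) = 2,945. DTI = 2,945/8,900 = 33.1% ≤ 36%
Loan-to-value = 17,500/31,000 = 56.5% — pass (90% max)
Reserves: 2,690 ÷ 280 = 9.6 months (meets 6-month minimum)
All requirements met. Score 691 falls in the 663–708 tier → 8.8%.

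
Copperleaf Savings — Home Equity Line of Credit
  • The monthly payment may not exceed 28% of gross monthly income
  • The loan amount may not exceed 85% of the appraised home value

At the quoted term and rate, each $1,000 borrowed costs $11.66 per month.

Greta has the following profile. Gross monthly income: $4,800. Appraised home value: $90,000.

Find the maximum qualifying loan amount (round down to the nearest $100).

Payment cap: 28% × $4,800 = $1,344/month.
At $11.66 per $1,000, that supports 1,344/11.66 × 1,000 ≈ $115,265 → $115,200.
LTV cap: 85% × $90,000 = $76,500 → $76,500.
Binding constraint: loan-to-value.

$76,500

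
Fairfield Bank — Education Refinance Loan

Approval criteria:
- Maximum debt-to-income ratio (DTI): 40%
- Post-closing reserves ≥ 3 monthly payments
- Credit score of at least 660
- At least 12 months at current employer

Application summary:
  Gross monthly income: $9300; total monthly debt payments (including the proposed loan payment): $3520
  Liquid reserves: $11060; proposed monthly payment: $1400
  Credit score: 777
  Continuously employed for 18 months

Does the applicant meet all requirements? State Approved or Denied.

DTI: 3,520 ÷ 9,300 = 37.8%, within the 40% cap
Reserves = 11,060/1,400 = 7.9 months ≥ 3
Credit score 777 ≥ 660 (meets)
Employment 18 ≥ 12 months
All criteria satisfied.

Approved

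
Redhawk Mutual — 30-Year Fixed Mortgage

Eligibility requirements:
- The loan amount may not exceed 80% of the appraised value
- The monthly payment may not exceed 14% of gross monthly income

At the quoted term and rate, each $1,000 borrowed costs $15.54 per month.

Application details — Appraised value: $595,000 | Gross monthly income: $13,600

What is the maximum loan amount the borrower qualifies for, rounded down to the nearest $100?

Payment cap: 14% × $13,600 = $1,904/month.
At $15.54 per $1,000, that supports 1,904/15.54 × 1,000 ≈ $122,522 → $122,500.
LTV cap: 80% × $595,000 = $476,000 → $476,000.
Binding constraint: payment-to-income.

$122,500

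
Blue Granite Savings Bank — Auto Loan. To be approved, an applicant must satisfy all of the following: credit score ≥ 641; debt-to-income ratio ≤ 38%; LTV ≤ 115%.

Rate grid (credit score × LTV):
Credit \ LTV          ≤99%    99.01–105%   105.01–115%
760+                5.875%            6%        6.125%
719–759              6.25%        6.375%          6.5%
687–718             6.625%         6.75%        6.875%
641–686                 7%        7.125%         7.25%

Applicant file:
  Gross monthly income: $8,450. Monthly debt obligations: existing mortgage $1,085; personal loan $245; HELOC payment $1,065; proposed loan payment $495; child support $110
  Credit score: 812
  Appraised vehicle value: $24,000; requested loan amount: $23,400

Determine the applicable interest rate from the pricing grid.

5.875%

Credit score 812 ≥ 641; Total monthly debts = (1,085 + 245 + 1,065 + 495 + 110) = 3,000. DTI = 3,000/8,450 = 35.5% ≤ 38%
LTV: 23,400 ÷ 24,000 = 97.5%, within 115% cap
Score 812 is in the 760+ band; LTV 97.5% is in the ≤99% band → 5.875%.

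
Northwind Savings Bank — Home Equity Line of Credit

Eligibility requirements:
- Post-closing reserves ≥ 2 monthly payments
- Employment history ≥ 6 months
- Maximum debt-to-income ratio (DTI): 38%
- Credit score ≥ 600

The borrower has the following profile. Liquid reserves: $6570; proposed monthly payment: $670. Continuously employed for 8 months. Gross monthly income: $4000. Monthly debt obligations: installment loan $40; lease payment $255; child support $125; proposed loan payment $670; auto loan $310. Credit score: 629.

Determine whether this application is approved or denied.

Reserves: 6,570 ÷ 670 = 9.8 months (meets 2-month minimum)
Employment 8 ≥ 6 months
Total monthly debts = (40 + 255 + 125 + 670 + 310) = 1,400. DTI: 1,400 ÷ 4,000 = 35%, within the 38% cap
Credit score 629 ≥ 600 (meets)
All criteria satisfied.

Approved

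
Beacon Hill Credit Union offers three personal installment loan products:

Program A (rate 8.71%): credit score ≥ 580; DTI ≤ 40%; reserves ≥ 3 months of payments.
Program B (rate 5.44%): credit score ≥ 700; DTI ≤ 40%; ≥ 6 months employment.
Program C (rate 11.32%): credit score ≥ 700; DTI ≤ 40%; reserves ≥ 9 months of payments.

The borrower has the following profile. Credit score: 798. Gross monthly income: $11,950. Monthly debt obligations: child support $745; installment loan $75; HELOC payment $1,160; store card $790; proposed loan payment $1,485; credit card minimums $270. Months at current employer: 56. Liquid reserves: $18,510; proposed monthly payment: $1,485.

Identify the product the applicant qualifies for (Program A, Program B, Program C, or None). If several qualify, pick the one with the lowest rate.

Total debts = (745 + 75 + 1,160 + 790 + 1,485 + 270) = 4,525; DTI = 4,525/11,950 = 37.9%.
Reserves = 18,510/1,485 = 12.5 months.
Program A: score 798 ≥ 580; DTI 37.9% ≤ 40%; reserves 12.5 ≥ 3 mo → qualifies.
Program B: score 798 ≥ 700; DTI 37.9% ≤ 40%; employment 56 ≥ 6 mo → qualifies.
Program C: score 798 ≥ 700; DTI 37.9% ≤ 40%; reserves 12.5 ≥ 9 mo → qualifies.
Qualifying: Program A, Program B, Program C. Lowest rate is 5.44% → Program B.

Program B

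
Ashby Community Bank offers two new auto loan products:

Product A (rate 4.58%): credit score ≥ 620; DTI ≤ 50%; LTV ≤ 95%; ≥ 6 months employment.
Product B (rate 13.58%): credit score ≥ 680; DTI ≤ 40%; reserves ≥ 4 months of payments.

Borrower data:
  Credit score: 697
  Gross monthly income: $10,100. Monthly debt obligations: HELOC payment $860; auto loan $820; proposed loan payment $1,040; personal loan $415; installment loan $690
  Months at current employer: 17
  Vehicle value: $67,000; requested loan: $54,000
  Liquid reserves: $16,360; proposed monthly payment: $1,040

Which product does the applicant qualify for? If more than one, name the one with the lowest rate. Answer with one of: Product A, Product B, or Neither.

Total debts = (860 + 820 + 1,040 + 415 + 690) = 3,825; DTI = 3,825/10,100 = 37.9%.
LTV = 54,000/67,000 = 80.6%.
Reserves = 16,360/1,040 = 15.7 months.
Product A: score 697 ≥ 620; DTI 37.9% ≤ 50%; LTV 80.6% ≤ 95%; employment 17 ≥ 6 mo → qualifies.
Product B: score 697 ≥ 680; DTI 37.9% ≤ 40%; reserves 15.7 ≥ 4 mo → qualifies.
Qualifying: Product A, Product B. Lowest rate is 4.58% → Product A.

Product A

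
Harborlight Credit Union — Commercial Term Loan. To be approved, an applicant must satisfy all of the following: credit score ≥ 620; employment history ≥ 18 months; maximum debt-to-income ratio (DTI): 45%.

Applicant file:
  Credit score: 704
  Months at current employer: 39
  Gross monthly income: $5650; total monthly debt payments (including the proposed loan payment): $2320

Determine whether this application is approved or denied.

Credit score 704 ≥ 620 (meets)
Employment 39 ≥ 18 months
Debt-to-income = 2,320/5,650 = 41.1% — meets 45% limit
All criteria satisfied.

Approved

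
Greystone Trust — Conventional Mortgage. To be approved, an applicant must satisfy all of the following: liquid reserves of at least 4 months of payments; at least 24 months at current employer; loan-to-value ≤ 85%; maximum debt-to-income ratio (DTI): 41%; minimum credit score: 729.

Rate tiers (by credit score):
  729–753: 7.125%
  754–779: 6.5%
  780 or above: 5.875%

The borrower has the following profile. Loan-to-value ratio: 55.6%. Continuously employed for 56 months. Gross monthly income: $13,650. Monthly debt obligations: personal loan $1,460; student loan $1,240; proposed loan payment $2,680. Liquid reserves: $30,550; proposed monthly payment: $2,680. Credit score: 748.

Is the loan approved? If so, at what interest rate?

Approved at 7.125%

Credit score 748 ≥ 729 (meets minimum)
Employment 56 ≥ 24 months
Total monthly debts = (1,460 + 1,240 + 2,680) = 5,380. Debt-to-income = 5,380/13,650 = 39.4% — meets 41% limit
LTV 55.6% — within 85%
Reserves: 30,550 ÷ 2,680 = 11.4 months (meets 4-month minimum)
All requirements met. Score 748 falls in the 729–753 tier → 7.125%.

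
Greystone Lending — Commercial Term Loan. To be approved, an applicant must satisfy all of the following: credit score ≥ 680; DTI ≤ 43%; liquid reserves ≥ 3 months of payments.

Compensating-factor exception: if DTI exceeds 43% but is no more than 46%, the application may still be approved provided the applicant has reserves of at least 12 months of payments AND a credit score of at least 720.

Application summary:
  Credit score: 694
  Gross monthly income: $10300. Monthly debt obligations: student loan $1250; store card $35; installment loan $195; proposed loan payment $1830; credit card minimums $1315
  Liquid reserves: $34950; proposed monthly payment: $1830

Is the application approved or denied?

Credit score 694 ≥ 680 (meets base)
Total debts = (1,250 + 35 + 195 + 1,830 + 1,315) = 4,625. DTI: 4,625 ÷ 10,300 = 44.9%, over the 43% base limit.
Reserves = 34,950/1,830 = 19.1 months ≥ 3
44.9% falls in the override range (43%–46%), so the compensating-factor test applies.
Reserves 19.1 ≥ 12 months; credit score 694 < 720.
Compensating-factor requirement not fully met.

Denied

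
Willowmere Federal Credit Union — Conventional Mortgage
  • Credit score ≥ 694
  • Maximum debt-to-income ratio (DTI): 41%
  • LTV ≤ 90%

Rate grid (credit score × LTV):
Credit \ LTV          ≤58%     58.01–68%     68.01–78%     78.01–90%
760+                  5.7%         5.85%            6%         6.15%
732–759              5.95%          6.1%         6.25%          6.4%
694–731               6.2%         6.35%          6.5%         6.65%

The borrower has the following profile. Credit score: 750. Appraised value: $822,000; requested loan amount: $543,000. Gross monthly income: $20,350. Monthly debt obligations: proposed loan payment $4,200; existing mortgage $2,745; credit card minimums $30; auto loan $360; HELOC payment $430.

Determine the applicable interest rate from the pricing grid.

Credit score 750 ≥ 694; Total monthly debts = (4,200 + 2,745 + 30 + 360 + 430) = 7,765. DTI: 7,765 ÷ 20,350 = 38.2%, within the 41% cap
LTV: 543,000 ÷ 822,000 = 66.1%, within 90% cap
Score 750 is in the 732–759 band; LTV 66.1% is in the 58.01–68% band → 6.1%.

6.1%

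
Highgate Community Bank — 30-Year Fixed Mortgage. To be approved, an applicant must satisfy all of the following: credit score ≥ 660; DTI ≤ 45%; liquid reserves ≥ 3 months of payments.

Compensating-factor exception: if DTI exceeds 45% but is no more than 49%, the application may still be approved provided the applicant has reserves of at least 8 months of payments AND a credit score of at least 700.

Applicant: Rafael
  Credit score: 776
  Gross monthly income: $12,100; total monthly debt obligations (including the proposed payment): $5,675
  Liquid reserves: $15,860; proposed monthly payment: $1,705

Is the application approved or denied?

Approved

Credit score 776 ≥ 660 (meets base)
DTI = 5,675/12,100 = 46.9% > 45% — standard DTI limit exceeded.
Liquid reserves cover 15,860/1,705 = 9.3 months — ≥ 3 required
46.9% falls in the override range (45%–49%), so the compensating-factor test applies.
Reserves 9.3 ≥ 8 months; credit score 776 ≥ 700.
Both compensating conditions met → exception applies.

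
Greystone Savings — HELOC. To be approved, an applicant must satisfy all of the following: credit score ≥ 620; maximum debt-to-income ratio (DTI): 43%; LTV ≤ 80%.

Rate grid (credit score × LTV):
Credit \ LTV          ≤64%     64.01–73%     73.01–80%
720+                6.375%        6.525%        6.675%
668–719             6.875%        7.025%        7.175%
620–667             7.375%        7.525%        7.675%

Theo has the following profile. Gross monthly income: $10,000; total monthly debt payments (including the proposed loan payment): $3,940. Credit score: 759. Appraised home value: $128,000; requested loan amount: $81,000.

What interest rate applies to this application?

Credit score 759 ≥ 620; DTI = 3,940/10,000 = 39.4% ≤ 43%
LTV: 81,000 ÷ 128,000 = 63.3%, within 80% cap
Credit 759 → row 720+; LTV 63.3% → column ≤64%. Grid cell → 6.375%.

6.375%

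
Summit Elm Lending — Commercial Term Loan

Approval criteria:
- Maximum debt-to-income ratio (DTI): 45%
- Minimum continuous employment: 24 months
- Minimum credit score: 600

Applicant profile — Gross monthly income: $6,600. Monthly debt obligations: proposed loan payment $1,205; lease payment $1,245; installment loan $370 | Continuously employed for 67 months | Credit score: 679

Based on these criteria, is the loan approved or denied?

Total monthly debts = (1,205 + 1,245 + 370) = 2,820. DTI = 2,820/6,600 = 42.7% ≤ 45%
Employment 67 ≥ 24 months
Credit score 679 ≥ 600 (meets)
All criteria satisfied.

Approved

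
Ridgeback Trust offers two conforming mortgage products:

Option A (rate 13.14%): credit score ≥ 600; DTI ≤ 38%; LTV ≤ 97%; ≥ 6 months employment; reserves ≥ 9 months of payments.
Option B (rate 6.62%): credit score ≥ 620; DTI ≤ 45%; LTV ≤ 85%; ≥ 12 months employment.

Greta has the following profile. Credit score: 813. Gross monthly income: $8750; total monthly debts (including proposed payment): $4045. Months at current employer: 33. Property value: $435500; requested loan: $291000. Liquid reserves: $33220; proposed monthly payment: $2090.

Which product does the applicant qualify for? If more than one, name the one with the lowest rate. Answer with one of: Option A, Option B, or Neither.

Neither

DTI = 4,045/8,750 = 46.2%.
LTV = 291,000/435,500 = 66.8%.
Reserves = 33,220/2,090 = 15.9 months.
Option A: score 813 ≥ 600; DTI 46.2% > 38%; LTV 66.8% ≤ 97%; employment 33 ≥ 6 mo; reserves 15.9 ≥ 9 mo → does not qualify.
Option B: score 813 ≥ 620; DTI 46.2% > 45%; LTV 66.8% ≤ 85%; employment 33 ≥ 12 mo → does not qualify.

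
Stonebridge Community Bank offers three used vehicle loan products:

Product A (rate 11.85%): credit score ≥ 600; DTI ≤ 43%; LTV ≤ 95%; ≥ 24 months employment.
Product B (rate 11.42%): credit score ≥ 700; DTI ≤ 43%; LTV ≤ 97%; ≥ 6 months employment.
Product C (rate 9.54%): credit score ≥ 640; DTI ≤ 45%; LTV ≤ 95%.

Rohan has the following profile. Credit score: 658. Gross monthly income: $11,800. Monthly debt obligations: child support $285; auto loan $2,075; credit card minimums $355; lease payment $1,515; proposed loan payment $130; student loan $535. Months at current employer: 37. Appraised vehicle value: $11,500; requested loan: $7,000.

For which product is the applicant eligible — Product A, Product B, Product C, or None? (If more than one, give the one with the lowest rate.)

Total debts = (285 + 2,075 + 355 + 1,515 + 130 + 535) = 4,895; DTI = 4,895/11,800 = 41.5%.
LTV = 7,000/11,500 = 60.9%.
Product A: score 658 ≥ 600; DTI 41.5% ≤ 43%; LTV 60.9% ≤ 95%; employment 37 ≥ 24 mo → qualifies.
Product B: score 658 < 700; DTI 41.5% ≤ 43%; LTV 60.9% ≤ 97%; employment 37 ≥ 6 mo → does not qualify.
Product C: score 658 ≥ 640; DTI 41.5% ≤ 45%; LTV 60.9% ≤ 95% → qualifies.
Qualifying: Product A, Product C. Lowest rate is 9.54% → Product C.

Product C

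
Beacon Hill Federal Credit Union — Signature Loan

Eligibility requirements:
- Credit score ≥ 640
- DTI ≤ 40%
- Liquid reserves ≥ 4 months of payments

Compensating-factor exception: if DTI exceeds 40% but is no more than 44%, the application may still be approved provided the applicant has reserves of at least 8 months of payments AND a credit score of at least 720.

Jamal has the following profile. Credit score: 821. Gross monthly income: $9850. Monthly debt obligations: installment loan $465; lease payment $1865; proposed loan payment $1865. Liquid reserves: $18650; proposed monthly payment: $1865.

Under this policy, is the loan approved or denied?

Credit score 821 ≥ 640 (meets base)
Total debts = (465 + 1,865 + 1,865) = 4,195. DTI: 4,195 ÷ 9,850 = 42.6%, over the 40% base limit.
Reserves: 18,650 ÷ 1,865 = 10.0 months (meets 4-month minimum)
DTI 42.6% is within the 40%–44% exception band; checking compensating factors.
Reserves 10.0 ≥ 8 months; credit score 821 ≥ 720.
Both override conditions satisfied; DTI exception granted.

Approved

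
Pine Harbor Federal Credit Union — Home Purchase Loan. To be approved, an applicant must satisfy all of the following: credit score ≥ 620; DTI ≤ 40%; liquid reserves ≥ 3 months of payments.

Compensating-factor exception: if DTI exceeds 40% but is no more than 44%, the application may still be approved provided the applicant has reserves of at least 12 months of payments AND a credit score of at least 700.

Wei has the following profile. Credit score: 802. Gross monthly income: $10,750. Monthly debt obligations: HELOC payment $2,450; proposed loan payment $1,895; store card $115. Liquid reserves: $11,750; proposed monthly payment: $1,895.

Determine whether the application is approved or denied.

Denied

Credit score 802 ≥ 620 (meets base)
Total debts = (2,450 + 1,895 + 115) = 4,460. DTI = 4,460/10,750 = 41.5% > 40% — standard DTI limit exceeded.
Reserves: 11,750 ÷ 1,895 = 6.2 months (meets 3-month minimum)
41.5% falls in the override range (40%–44%), so the compensating-factor test applies.
Reserves 6.2 < 12 months; credit score 802 ≥ 700.
Override conditions not both satisfied; exception does not apply.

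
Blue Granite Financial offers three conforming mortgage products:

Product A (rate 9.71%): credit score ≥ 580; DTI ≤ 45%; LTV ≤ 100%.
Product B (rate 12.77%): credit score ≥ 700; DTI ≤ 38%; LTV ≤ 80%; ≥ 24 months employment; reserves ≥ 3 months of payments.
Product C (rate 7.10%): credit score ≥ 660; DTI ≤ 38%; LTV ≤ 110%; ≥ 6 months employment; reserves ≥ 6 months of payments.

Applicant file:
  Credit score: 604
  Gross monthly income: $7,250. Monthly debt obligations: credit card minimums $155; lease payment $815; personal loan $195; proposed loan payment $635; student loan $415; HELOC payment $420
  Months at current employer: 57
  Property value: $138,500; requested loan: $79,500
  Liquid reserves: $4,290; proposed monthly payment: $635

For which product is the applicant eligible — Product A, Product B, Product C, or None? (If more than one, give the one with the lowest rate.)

Total debts = (155 + 815 + 195 + 635 + 415 + 420) = 2,635; DTI = 2,635/7,250 = 36.3%.
LTV = 79,500/138,500 = 57.4%.
Reserves = 4,290/635 = 6.8 months.
Product A: score 604 ≥ 580; DTI 36.3% ≤ 45%; LTV 57.4% ≤ 100% → qualifies.
Product B: score 604 < 700; DTI 36.3% ≤ 38%; LTV 57.4% ≤ 80%; employment 57 ≥ 24 mo; reserves 6.8 ≥ 3 mo → does not qualify.
Product C: score 604 < 660; DTI 36.3% ≤ 38%; LTV 57.4% ≤ 110%; employment 57 ≥ 6 mo; reserves 6.8 ≥ 6 mo → does not qualify.

Product A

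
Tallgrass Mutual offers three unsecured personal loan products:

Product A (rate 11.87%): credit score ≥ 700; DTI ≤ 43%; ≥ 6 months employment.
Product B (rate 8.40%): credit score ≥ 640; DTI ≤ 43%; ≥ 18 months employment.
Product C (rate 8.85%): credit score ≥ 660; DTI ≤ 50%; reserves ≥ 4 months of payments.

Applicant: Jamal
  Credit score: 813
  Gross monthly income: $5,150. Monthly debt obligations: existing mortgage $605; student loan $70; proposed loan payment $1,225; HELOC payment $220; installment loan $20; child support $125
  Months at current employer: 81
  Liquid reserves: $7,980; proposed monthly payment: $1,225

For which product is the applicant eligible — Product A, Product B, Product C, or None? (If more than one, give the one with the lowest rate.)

Product C

Total debts = (605 + 70 + 1,225 + 220 + 20 + 125) = 2,265; DTI = 2,265/5,150 = 44%.
Reserves = 7,980/1,225 = 6.5 months.
Product A: score 813 ≥ 700; DTI 44% > 43%; employment 81 ≥ 6 mo → does not qualify.
Product B: score 813 ≥ 640; DTI 44% > 43%; employment 81 ≥ 18 mo → does not qualify.
Product C: score 813 ≥ 660; DTI 44% ≤ 50%; reserves 6.5 ≥ 4 mo → qualifies.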